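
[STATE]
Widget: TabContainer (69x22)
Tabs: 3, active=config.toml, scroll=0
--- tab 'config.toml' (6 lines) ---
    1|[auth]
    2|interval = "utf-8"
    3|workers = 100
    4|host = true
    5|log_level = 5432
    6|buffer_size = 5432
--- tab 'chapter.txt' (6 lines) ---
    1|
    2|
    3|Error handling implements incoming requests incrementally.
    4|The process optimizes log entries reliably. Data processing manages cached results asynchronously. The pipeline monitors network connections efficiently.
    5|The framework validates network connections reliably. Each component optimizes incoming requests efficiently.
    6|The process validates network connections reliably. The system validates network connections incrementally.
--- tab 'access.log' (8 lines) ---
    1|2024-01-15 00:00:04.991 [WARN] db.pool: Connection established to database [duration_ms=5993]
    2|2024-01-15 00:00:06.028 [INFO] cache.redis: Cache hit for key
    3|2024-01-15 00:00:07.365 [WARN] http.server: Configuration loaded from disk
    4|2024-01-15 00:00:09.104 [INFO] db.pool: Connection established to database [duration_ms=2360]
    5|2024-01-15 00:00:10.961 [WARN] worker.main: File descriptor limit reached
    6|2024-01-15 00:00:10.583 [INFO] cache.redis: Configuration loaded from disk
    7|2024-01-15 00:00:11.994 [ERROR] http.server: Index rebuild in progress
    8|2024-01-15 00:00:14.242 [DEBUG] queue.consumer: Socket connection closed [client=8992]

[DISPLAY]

[config.toml]│ chapter.txt │ access.log                              
─────────────────────────────────────────────────────────────────────
[auth]                                                               
interval = "utf-8"                                                   
workers = 100                                                        
host = true                                                          
log_level = 5432                                                     
buffer_size = 5432                                                   
                                                                     
                                                                     
                                                                     
                                                                     
                                                                     
                                                                     
                                                                     
                                                                     
                                                                     
                                                                     
                                                                     
                                                                     
                                                                     
                                                                     


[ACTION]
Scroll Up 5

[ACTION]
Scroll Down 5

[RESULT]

[config.toml]│ chapter.txt │ access.log                              
─────────────────────────────────────────────────────────────────────
buffer_size = 5432                                                   
                                                                     
                                                                     
                                                                     
                                                                     
                                                                     
                                                                     
                                                                     
                                                                     
                                                                     
                                                                     
                                                                     
                                                                     
                                                                     
                                                                     
                                                                     
                                                                     
                                                                     
                                                                     
                                                                     


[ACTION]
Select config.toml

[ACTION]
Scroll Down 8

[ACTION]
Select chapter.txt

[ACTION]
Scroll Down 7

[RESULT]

 config.toml │[chapter.txt]│ access.log                              
─────────────────────────────────────────────────────────────────────
The process validates network connections reliably. The system valida
                                                                     
                                                                     
                                                                     
                                                                     
                                                                     
                                                                     
                                                                     
                                                                     
                                                                     
                                                                     
                                                                     
                                                                     
                                                                     
                                                                     
                                                                     
                                                                     
                                                                     
                                                                     
                                                                     


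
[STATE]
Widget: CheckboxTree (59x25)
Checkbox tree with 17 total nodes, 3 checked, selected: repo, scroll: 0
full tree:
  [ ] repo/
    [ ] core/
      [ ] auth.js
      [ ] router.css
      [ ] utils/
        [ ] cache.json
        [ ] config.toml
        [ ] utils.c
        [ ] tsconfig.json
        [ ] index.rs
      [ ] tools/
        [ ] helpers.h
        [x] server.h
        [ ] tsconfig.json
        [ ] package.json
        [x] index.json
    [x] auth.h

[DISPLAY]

>[-] repo/                                                 
   [-] core/                                               
     [ ] auth.js                                           
     [ ] router.css                                        
     [ ] utils/                                            
       [ ] cache.json                                      
       [ ] config.toml                                     
       [ ] utils.c                                         
       [ ] tsconfig.json                                   
       [ ] index.rs                                        
     [-] tools/                                            
       [ ] helpers.h                                       
       [x] server.h                                        
       [ ] tsconfig.json                                   
       [ ] package.json                                    
       [x] index.json                                      
   [x] auth.h                                              
                                                           
                                                           
                                                           
                                                           
                                                           
                                                           
                                                           
                                                           


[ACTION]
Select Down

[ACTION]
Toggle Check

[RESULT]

 [x] repo/                                                 
>  [x] core/                                               
     [x] auth.js                                           
     [x] router.css                                        
     [x] utils/                                            
       [x] cache.json                                      
       [x] config.toml                                     
       [x] utils.c                                         
       [x] tsconfig.json                                   
       [x] index.rs                                        
     [x] tools/                                            
       [x] helpers.h                                       
       [x] server.h                                        
       [x] tsconfig.json                                   
       [x] package.json                                    
       [x] index.json                                      
   [x] auth.h                                              
                                                           
                                                           
                                                           
                                                           
                                                           
                                                           
                                                           
                                                           


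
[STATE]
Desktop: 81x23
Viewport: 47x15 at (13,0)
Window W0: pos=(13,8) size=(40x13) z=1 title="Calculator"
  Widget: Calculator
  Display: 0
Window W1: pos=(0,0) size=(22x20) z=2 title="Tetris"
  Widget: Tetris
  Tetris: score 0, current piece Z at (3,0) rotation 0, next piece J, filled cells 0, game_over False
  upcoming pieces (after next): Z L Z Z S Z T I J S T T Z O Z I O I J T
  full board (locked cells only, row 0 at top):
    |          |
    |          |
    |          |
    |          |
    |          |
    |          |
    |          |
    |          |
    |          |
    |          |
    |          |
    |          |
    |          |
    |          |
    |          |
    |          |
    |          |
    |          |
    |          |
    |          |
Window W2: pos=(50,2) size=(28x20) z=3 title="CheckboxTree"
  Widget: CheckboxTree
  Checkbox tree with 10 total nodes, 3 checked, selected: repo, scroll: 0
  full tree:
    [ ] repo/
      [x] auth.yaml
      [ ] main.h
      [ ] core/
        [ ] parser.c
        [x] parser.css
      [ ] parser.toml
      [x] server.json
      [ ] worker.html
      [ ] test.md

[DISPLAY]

━━━━━━━━┓                                      
        ┃                                      
────────┨                            ┏━━━━━━━━━
ext:    ┃                            ┃ Checkbox
        ┃                            ┠─────────
██      ┃                            ┃>[-] repo
        ┃                            ┃   [x] au
        ┃                            ┃   [ ] ma
        ┃━━━━━━━━━━━━━━━━━━━━━━━━━━━━┃   [-] co
core:   ┃tor                         ┃     [ ] 
        ┃────────────────────────────┃     [x] 
        ┃                            ┃   [ ] pa
        ┃┬───┬───┐                   ┃   [x] se
        ┃│ 9 │ ÷ │                   ┃   [ ] wo
        ┃┼───┼───┤                   ┃   [ ] te


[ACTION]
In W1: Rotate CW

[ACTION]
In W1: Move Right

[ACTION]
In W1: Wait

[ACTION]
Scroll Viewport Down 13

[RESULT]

        ┃━━━━━━━━━━━━━━━━━━━━━━━━━━━━┃   [-] co
core:   ┃tor                         ┃     [ ] 
        ┃────────────────────────────┃     [x] 
        ┃                            ┃   [ ] pa
        ┃┬───┬───┐                   ┃   [x] se
        ┃│ 9 │ ÷ │                   ┃   [ ] wo
        ┃┼───┼───┤                   ┃   [ ] te
        ┃│ 6 │ × │                   ┃         
        ┃┼───┼───┤                   ┃         
        ┃│ 3 │ - │                   ┃         
        ┃┼───┼───┤                   ┃         
━━━━━━━━┛│ = │ + │                   ┃         
┗━━━━━━━━━━━━━━━━━━━━━━━━━━━━━━━━━━━━┃         
                                     ┗━━━━━━━━━
                                               


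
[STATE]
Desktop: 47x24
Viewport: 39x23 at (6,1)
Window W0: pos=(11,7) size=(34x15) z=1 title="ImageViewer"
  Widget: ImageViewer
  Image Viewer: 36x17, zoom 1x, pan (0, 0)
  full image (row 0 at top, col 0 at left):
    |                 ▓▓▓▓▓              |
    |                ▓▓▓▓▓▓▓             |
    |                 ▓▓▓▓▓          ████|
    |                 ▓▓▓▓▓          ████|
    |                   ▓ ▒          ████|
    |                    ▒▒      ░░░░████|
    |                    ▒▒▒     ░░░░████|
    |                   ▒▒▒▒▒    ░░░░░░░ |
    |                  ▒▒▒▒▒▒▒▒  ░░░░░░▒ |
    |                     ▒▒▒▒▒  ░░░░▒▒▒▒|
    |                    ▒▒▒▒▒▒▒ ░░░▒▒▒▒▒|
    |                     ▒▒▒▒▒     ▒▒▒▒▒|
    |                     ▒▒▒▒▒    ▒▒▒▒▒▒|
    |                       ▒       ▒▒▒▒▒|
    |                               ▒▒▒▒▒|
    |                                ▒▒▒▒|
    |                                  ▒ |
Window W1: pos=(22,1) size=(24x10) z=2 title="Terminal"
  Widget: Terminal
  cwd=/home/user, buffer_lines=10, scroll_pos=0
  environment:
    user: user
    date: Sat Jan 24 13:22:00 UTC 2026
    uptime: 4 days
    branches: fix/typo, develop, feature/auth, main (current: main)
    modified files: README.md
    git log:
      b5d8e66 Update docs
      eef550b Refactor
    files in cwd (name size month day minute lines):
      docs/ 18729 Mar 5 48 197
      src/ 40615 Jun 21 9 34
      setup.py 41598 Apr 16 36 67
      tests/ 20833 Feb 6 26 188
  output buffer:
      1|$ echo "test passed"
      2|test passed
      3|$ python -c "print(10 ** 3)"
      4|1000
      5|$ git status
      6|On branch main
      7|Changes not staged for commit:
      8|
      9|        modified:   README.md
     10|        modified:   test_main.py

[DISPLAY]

                ┏━━━━━━━━━━━━━━━━━━━━━━
                ┃ Terminal             
                ┠──────────────────────
                ┃$ echo "test passed"  
                ┃test passed           
                ┃$ python -c "print(10 
     ┏━━━━━━━━━━┃1000                  
     ┃ ImageView┃$ git status          
     ┠──────────┃On branch main        
     ┃          ┗━━━━━━━━━━━━━━━━━━━━━━
     ┃                ▓▓▓▓▓▓▓         ┃
     ┃                 ▓▓▓▓▓          ┃
     ┃                 ▓▓▓▓▓          ┃
     ┃                   ▓ ▒          ┃
     ┃                    ▒▒      ░░░░┃
     ┃                    ▒▒▒     ░░░░┃
     ┃                   ▒▒▒▒▒    ░░░░┃
     ┃                  ▒▒▒▒▒▒▒▒  ░░░░┃
     ┃                     ▒▒▒▒▒  ░░░░┃
     ┃                    ▒▒▒▒▒▒▒ ░░░▒┃
     ┗━━━━━━━━━━━━━━━━━━━━━━━━━━━━━━━━┛
                                       
                                       


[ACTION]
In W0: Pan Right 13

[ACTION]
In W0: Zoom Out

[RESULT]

                ┏━━━━━━━━━━━━━━━━━━━━━━
                ┃ Terminal             
                ┠──────────────────────
                ┃$ echo "test passed"  
                ┃test passed           
                ┃$ python -c "print(10 
     ┏━━━━━━━━━━┃1000                  
     ┃ ImageView┃$ git status          
     ┠──────────┃On branch main        
     ┃    ▓▓▓▓▓ ┗━━━━━━━━━━━━━━━━━━━━━━
     ┃   ▓▓▓▓▓▓▓                      ┃
     ┃    ▓▓▓▓▓          ████         ┃
     ┃    ▓▓▓▓▓          ████         ┃
     ┃      ▓ ▒          ████         ┃
     ┃       ▒▒      ░░░░████         ┃
     ┃       ▒▒▒     ░░░░████         ┃
     ┃      ▒▒▒▒▒    ░░░░░░░          ┃
     ┃     ▒▒▒▒▒▒▒▒  ░░░░░░▒          ┃
     ┃        ▒▒▒▒▒  ░░░░▒▒▒▒         ┃
     ┃       ▒▒▒▒▒▒▒ ░░░▒▒▒▒▒         ┃
     ┗━━━━━━━━━━━━━━━━━━━━━━━━━━━━━━━━┛
                                       
                                       


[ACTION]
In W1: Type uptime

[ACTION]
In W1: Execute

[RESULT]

                ┏━━━━━━━━━━━━━━━━━━━━━━
                ┃ Terminal             
                ┠──────────────────────
                ┃                      
                ┃        modified:   RE
                ┃        modified:   te
     ┏━━━━━━━━━━┃$ uptime              
     ┃ ImageView┃ 10:00  up 4 days     
     ┠──────────┃$ █                   
     ┃    ▓▓▓▓▓ ┗━━━━━━━━━━━━━━━━━━━━━━
     ┃   ▓▓▓▓▓▓▓                      ┃
     ┃    ▓▓▓▓▓          ████         ┃
     ┃    ▓▓▓▓▓          ████         ┃
     ┃      ▓ ▒          ████         ┃
     ┃       ▒▒      ░░░░████         ┃
     ┃       ▒▒▒     ░░░░████         ┃
     ┃      ▒▒▒▒▒    ░░░░░░░          ┃
     ┃     ▒▒▒▒▒▒▒▒  ░░░░░░▒          ┃
     ┃        ▒▒▒▒▒  ░░░░▒▒▒▒         ┃
     ┃       ▒▒▒▒▒▒▒ ░░░▒▒▒▒▒         ┃
     ┗━━━━━━━━━━━━━━━━━━━━━━━━━━━━━━━━┛
                                       
                                       


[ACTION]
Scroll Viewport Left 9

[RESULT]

                      ┏━━━━━━━━━━━━━━━━
                      ┃ Terminal       
                      ┠────────────────
                      ┃                
                      ┃        modified
                      ┃        modified
           ┏━━━━━━━━━━┃$ uptime        
           ┃ ImageView┃ 10:00  up 4 day
           ┠──────────┃$ █             
           ┃    ▓▓▓▓▓ ┗━━━━━━━━━━━━━━━━
           ┃   ▓▓▓▓▓▓▓                 
           ┃    ▓▓▓▓▓          ████    
           ┃    ▓▓▓▓▓          ████    
           ┃      ▓ ▒          ████    
           ┃       ▒▒      ░░░░████    
           ┃       ▒▒▒     ░░░░████    
           ┃      ▒▒▒▒▒    ░░░░░░░     
           ┃     ▒▒▒▒▒▒▒▒  ░░░░░░▒     
           ┃        ▒▒▒▒▒  ░░░░▒▒▒▒    
           ┃       ▒▒▒▒▒▒▒ ░░░▒▒▒▒▒    
           ┗━━━━━━━━━━━━━━━━━━━━━━━━━━━
                                       
                                       


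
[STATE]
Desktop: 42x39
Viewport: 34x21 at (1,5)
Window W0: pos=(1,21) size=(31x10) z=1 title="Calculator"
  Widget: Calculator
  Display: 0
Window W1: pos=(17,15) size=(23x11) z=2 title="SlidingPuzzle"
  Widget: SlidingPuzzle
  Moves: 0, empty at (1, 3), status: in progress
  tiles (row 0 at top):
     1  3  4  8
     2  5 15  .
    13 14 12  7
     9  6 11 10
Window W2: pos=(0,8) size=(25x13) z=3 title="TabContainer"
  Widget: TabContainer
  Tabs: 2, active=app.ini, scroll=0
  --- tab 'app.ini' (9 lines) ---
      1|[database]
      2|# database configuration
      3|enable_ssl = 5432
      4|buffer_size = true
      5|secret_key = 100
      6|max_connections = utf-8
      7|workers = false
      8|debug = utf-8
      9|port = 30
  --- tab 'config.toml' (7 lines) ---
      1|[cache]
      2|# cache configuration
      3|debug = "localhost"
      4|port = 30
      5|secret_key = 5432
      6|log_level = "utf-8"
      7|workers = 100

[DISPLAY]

                                  
                                  
                                  
━━━━━━━━━━━━━━━━━━━━━━━┓          
 TabContainer          ┃          
───────────────────────┨          
[app.ini]│ config.toml ┃          
───────────────────────┃          
[database]             ┃          
# database configuratio┃          
enable_ssl = 5432      ┃━━━━━━━━━━
buffer_size = true     ┃gPuzzle   
secret_key = 100       ┃──────────
max_connections = utf-8┃───┬────┬─
workers = false        ┃ 3 │  4 │ 
━━━━━━━━━━━━━━━━━━━━━━━┛───┼────┼─
┏━━━━━━━━━━━━━━━┃│  2 │  5 │ 15 │ 
┃ Calculator    ┃├────┼────┼────┼─
┠───────────────┃│ 13 │ 14 │ 12 │ 
┃               ┃├────┼────┼────┼─
┃┌───┬───┬───┬──┗━━━━━━━━━━━━━━━━━


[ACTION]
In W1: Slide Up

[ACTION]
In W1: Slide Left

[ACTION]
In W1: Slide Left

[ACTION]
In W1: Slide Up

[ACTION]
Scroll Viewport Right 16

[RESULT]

                                  
                                  
                                  
━━━━━━━━━━━━━━━━┓                 
tainer          ┃                 
────────────────┨                 
i]│ config.toml ┃                 
────────────────┃                 
se]             ┃                 
ase configuratio┃                 
ssl = 5432      ┃━━━━━━━━━━━━━━┓  
size = true     ┃gPuzzle       ┃  
key = 100       ┃──────────────┨  
nections = utf-8┃───┬────┬────┐┃  
 = false        ┃ 3 │  4 │  8 │┃  
━━━━━━━━━━━━━━━━┛───┼────┼────┤┃  
━━━━━━━━━┃│  2 │  5 │ 15 │  7 │┃  
lator    ┃├────┼────┼────┼────┤┃  
─────────┃│ 13 │ 14 │ 12 │ 10 │┃  
         ┃├────┼────┼────┼────┤┃  
──┬───┬──┗━━━━━━━━━━━━━━━━━━━━━┛  


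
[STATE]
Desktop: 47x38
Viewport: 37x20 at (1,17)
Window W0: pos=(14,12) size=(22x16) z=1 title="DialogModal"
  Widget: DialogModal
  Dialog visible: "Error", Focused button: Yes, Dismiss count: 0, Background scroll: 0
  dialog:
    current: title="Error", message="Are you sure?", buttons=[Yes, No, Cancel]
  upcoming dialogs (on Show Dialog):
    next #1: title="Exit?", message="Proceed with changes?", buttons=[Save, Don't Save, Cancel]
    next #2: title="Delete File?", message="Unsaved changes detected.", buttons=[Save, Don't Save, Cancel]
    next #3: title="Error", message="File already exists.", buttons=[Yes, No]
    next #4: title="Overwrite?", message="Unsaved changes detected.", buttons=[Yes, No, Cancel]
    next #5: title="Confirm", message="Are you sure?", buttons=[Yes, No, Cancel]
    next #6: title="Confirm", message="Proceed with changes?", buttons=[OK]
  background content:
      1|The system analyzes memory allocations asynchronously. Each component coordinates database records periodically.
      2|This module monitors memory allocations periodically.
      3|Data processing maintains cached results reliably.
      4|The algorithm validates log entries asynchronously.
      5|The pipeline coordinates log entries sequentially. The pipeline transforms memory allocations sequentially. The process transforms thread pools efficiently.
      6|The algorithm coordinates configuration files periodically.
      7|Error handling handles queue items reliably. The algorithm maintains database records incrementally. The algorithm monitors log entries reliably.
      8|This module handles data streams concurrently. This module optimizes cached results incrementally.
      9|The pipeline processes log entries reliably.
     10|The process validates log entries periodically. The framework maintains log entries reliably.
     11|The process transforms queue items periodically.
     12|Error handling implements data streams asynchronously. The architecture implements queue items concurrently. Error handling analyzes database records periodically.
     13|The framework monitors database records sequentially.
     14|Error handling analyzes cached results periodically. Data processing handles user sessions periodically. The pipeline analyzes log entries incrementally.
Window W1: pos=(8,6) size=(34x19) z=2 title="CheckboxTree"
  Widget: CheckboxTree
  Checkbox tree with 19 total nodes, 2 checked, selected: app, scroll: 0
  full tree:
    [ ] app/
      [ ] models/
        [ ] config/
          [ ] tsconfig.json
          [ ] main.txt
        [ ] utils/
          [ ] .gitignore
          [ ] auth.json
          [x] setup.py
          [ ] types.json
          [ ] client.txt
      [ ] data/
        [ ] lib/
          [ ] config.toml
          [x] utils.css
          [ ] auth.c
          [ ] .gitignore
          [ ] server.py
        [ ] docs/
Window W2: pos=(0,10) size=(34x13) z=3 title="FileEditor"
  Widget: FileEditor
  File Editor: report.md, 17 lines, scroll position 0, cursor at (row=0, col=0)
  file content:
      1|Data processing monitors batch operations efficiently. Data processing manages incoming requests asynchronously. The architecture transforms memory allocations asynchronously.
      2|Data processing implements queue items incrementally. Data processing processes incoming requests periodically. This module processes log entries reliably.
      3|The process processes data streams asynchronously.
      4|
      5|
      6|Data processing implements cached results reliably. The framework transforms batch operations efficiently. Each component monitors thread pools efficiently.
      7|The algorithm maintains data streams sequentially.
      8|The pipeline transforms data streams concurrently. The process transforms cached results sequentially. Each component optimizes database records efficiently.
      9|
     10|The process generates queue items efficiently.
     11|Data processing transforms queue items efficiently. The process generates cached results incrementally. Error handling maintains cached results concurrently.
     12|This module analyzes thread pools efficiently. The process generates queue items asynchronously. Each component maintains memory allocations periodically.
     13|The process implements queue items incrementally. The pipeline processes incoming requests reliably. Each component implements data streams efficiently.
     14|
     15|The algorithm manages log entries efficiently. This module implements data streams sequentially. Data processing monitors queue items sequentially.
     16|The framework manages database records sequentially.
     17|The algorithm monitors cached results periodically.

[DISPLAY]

                               ░┃    
Data processing implements cach░┃    
The algorithm maintains data st░┃    
The pipeline transforms data st░┃    
                               ▼┃    
━━━━━━━━━━━━━━━━━━━━━━━━━━━━━━━━┛    
       ┃       [x] utils.css         
       ┗━━━━━━━━━━━━━━━━━━━━━━━━━━━━━
             ┃The process transfor┃  
             ┃Error handling imple┃  
             ┗━━━━━━━━━━━━━━━━━━━━┛  
                                     
                                     
                                     
                                     
                                     
                                     
                                     
                                     
                                     


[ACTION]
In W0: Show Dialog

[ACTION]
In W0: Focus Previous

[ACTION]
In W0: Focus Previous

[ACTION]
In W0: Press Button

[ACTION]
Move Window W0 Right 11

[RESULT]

                               ░┃    
Data processing implements cach░┃    
The algorithm maintains data st░┃    
The pipeline transforms data st░┃    
                               ▼┃    
━━━━━━━━━━━━━━━━━━━━━━━━━━━━━━━━┛    
       ┃       [x] utils.css         
       ┗━━━━━━━━━━━━━━━━━━━━━━━━━━━━━
                        ┃The process 
                        ┃Error handli
                        ┗━━━━━━━━━━━━
                                     
                                     
                                     
                                     
                                     
                                     
                                     
                                     
                                     


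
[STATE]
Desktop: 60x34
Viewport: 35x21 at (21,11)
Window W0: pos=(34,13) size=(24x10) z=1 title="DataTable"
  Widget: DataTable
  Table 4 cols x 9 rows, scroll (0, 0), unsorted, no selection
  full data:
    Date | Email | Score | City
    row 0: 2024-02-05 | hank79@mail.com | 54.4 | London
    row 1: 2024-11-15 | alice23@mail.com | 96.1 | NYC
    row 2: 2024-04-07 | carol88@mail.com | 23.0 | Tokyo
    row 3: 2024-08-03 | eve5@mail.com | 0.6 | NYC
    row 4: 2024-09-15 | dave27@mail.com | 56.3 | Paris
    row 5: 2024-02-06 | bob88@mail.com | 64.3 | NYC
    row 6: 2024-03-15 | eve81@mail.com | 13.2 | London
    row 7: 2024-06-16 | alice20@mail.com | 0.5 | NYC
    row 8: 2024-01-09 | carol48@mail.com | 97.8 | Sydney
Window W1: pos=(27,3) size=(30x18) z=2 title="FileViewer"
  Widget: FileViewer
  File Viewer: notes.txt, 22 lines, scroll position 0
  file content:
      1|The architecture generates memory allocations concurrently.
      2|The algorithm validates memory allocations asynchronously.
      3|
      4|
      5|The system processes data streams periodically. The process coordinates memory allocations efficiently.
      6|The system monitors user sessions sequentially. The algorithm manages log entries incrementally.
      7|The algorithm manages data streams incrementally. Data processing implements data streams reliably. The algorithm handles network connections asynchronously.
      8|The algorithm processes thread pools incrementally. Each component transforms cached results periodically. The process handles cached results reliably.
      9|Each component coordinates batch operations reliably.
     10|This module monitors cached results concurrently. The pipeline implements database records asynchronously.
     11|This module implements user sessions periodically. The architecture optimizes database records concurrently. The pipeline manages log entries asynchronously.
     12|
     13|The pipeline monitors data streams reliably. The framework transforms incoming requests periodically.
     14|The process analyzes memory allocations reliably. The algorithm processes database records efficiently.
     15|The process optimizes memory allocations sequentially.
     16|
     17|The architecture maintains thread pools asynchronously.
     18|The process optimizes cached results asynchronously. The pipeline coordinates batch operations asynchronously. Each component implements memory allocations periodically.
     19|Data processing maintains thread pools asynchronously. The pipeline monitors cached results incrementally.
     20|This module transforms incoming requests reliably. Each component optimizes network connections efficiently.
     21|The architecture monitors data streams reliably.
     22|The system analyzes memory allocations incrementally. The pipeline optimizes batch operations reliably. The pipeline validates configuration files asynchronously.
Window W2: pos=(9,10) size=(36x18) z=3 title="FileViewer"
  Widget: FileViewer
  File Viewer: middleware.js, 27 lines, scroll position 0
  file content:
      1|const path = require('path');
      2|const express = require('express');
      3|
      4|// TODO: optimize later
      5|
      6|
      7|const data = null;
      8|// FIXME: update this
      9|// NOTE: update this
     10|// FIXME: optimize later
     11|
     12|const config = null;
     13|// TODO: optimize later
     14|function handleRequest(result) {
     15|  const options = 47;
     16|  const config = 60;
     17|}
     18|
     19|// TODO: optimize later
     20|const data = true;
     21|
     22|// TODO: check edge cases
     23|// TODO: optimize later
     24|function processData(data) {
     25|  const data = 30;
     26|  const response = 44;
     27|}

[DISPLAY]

                       ┃rs user se░
───────────────────────┨ages data ░
= require('path');    ▲┃cesses thr░
ss = require('express'█┃ordinates ░
                      ░┃ors cached░
timize later          ░┃ments user░
                      ░┃          ░
                      ░┃tors data ░
= null;               ░┃zes memory▼
pdate this            ░┃━━━━━━━━━━━
date this             ░┃│eve5@mail.
ptimize later         ░┃━━━━━━━━━━━
                      ░┃           
g = null;             ░┃           
timize later          ░┃           
ndleRequest(result) { ▼┃           
━━━━━━━━━━━━━━━━━━━━━━━┛           
                                   
                                   
                                   
                                   


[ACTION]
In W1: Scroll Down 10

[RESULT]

                       ┃zes memory░
───────────────────────┨izes memor░
= require('path');    ▲┃          ░
ss = require('express'█┃maintains ░
                      ░┃izes cache░
timize later          ░┃aintains t░
                      ░┃forms inco░
                      ░┃monitors d█
= null;               ░┃es memory ▼
pdate this            ░┃━━━━━━━━━━━
date this             ░┃│eve5@mail.
ptimize later         ░┃━━━━━━━━━━━
                      ░┃           
g = null;             ░┃           
timize later          ░┃           
ndleRequest(result) { ▼┃           
━━━━━━━━━━━━━━━━━━━━━━━┛           
                                   
                                   
                                   
                                   


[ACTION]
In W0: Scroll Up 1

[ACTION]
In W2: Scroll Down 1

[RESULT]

                       ┃zes memory░
───────────────────────┨izes memor░
ss = require('express'▲┃          ░
                      █┃maintains ░
timize later          ░┃izes cache░
                      ░┃aintains t░
                      ░┃forms inco░
= null;               ░┃monitors d█
pdate this            ░┃es memory ▼
date this             ░┃━━━━━━━━━━━
ptimize later         ░┃│eve5@mail.
                      ░┃━━━━━━━━━━━
g = null;             ░┃           
timize later          ░┃           
ndleRequest(result) { ░┃           
ions = 47;            ▼┃           
━━━━━━━━━━━━━━━━━━━━━━━┛           
                                   
                                   
                                   
                                   


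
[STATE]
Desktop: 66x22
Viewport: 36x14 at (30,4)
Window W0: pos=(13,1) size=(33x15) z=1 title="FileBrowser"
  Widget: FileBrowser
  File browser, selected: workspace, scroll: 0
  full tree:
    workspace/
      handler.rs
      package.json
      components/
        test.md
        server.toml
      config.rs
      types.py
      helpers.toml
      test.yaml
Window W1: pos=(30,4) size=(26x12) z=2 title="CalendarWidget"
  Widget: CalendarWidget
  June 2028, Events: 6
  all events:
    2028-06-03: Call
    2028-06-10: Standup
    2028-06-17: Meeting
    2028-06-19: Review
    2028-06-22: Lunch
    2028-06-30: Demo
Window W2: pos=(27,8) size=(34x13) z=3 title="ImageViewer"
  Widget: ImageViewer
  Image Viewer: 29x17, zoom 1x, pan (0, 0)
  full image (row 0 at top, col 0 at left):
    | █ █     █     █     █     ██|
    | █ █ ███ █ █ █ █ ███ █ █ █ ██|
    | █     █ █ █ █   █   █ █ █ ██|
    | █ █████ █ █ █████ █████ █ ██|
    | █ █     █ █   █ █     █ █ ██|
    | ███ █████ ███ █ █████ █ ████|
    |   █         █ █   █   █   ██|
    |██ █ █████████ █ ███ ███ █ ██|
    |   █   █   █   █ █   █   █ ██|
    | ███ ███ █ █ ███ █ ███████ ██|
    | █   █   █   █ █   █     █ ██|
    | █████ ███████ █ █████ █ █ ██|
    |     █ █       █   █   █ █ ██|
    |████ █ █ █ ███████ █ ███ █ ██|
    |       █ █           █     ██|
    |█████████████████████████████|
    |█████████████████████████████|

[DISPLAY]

┏━━━━━━━━━━━━━━━━━━━━━━━━┓          
┃ CalendarWidget         ┃          
┠────────────────────────┨          
┃       June 2028        ┃          
━━━━━━━━━━━━━━━━━━━━━━━━━━━━━━┓     
mageViewer                    ┃     
──────────────────────────────┨     
 █     █     █     █     ██   ┃     
 █ ███ █ █ █ █ ███ █ █ █ ██   ┃     
     █ █ █ █   █   █ █ █ ██   ┃     
 █████ █ █ █████ █████ █ ██   ┃     
 █     █ █   █ █     █ █ ██   ┃     
██ █████ ███ █ █████ █ ████   ┃     
 █         █ █   █   █   ██   ┃     


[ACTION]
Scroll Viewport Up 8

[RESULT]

                                    
━━━━━━━━━━━━━━━┓                    
               ┃                    
───────────────┨                    
┏━━━━━━━━━━━━━━━━━━━━━━━━┓          
┃ CalendarWidget         ┃          
┠────────────────────────┨          
┃       June 2028        ┃          
━━━━━━━━━━━━━━━━━━━━━━━━━━━━━━┓     
mageViewer                    ┃     
──────────────────────────────┨     
 █     █     █     █     ██   ┃     
 █ ███ █ █ █ █ ███ █ █ █ ██   ┃     
     █ █ █ █   █   █ █ █ ██   ┃     


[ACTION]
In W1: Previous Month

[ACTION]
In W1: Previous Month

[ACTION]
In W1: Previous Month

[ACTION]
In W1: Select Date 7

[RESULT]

                                    
━━━━━━━━━━━━━━━┓                    
               ┃                    
───────────────┨                    
┏━━━━━━━━━━━━━━━━━━━━━━━━┓          
┃ CalendarWidget         ┃          
┠────────────────────────┨          
┃       March 2028       ┃          
━━━━━━━━━━━━━━━━━━━━━━━━━━━━━━┓     
mageViewer                    ┃     
──────────────────────────────┨     
 █     █     █     █     ██   ┃     
 █ ███ █ █ █ █ ███ █ █ █ ██   ┃     
     █ █ █ █   █   █ █ █ ██   ┃     
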